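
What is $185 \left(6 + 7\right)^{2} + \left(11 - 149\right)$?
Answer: $31127$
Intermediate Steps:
$185 \left(6 + 7\right)^{2} + \left(11 - 149\right) = 185 \cdot 13^{2} + \left(11 - 149\right) = 185 \cdot 169 - 138 = 31265 - 138 = 31127$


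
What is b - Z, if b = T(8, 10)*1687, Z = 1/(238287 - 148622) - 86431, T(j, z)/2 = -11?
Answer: 4422008804/89665 ≈ 49317.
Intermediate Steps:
T(j, z) = -22 (T(j, z) = 2*(-11) = -22)
Z = -7749835614/89665 (Z = 1/89665 - 86431 = -7749835614/89665 ≈ -86431.)
b = -37114 (b = -22*1687 = -37114)
b - Z = -37114 - 1*(-7749835614/89665) = -37114 + 7749835614/89665 = 4422008804/89665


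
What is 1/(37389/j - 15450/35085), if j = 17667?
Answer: 13774371/23085287 ≈ 0.59667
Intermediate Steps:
1/(37389/j - 15450/35085) = 1/(37389/17667 - 15450/35085) = 1/(37389*(1/17667) - 15450*1/35085) = 1/(12463/5889 - 1030/2339) = 1/(23085287/13774371) = 13774371/23085287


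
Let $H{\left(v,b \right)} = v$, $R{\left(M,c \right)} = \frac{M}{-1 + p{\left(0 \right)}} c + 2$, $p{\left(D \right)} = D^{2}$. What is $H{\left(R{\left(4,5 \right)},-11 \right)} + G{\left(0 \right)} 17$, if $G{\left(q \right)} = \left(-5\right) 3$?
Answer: $-273$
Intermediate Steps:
$G{\left(q \right)} = -15$
$R{\left(M,c \right)} = 2 - M c$ ($R{\left(M,c \right)} = \frac{M}{-1 + 0^{2}} c + 2 = \frac{M}{-1 + 0} c + 2 = \frac{M}{-1} c + 2 = - M c + 2 = 2 - M c$)
$H{\left(R{\left(4,5 \right)},-11 \right)} + G{\left(0 \right)} 17 = \left(2 - 4 \cdot 5\right) - 255 = \left(2 - 20\right) - 255 = -18 - 255 = -273$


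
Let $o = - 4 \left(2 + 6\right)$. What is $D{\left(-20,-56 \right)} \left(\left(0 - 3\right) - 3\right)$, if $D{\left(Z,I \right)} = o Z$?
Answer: $-3840$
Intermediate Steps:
$o = -32$ ($o = \left(-4\right) 8 = -32$)
$D{\left(Z,I \right)} = - 32 Z$
$D{\left(-20,-56 \right)} \left(\left(0 - 3\right) - 3\right) = \left(-32\right) \left(-20\right) \left(\left(0 - 3\right) - 3\right) = 640 \left(-3 - 3\right) = 640 \left(-6\right) = -3840$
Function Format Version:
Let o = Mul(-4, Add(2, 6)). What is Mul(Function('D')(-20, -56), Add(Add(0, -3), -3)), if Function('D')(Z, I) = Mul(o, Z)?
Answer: -3840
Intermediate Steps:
o = -32 (o = Mul(-4, 8) = -32)
Function('D')(Z, I) = Mul(-32, Z)
Mul(Function('D')(-20, -56), Add(Add(0, -3), -3)) = Mul(Mul(-32, -20), Add(Add(0, -3), -3)) = Mul(640, Add(-3, -3)) = Mul(640, -6) = -3840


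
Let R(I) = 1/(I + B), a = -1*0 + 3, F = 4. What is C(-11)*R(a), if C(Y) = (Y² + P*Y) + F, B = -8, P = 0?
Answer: -25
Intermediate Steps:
a = 3 (a = 0 + 3 = 3)
R(I) = 1/(-8 + I) (R(I) = 1/(I - 8) = 1/(-8 + I))
C(Y) = 4 + Y² (C(Y) = (Y² + 0*Y) + 4 = (Y² + 0) + 4 = Y² + 4 = 4 + Y²)
C(-11)*R(a) = (4 + (-11)²)/(-8 + 3) = (4 + 121)/(-5) = 125*(-⅕) = -25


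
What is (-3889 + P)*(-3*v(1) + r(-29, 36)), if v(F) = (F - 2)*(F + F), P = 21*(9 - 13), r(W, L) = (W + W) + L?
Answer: 63568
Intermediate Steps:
r(W, L) = L + 2*W (r(W, L) = 2*W + L = L + 2*W)
P = -84 (P = 21*(-4) = -84)
v(F) = 2*F*(-2 + F) (v(F) = (-2 + F)*(2*F) = 2*F*(-2 + F))
(-3889 + P)*(-3*v(1) + r(-29, 36)) = (-3889 - 84)*(-6*(-2 + 1) + (36 + 2*(-29))) = -3973*(-6*(-1) + (36 - 58)) = -3973*(-3*(-2) - 22) = -3973*(6 - 22) = -3973*(-16) = 63568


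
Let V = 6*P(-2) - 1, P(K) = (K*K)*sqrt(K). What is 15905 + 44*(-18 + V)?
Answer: 15069 + 1056*I*sqrt(2) ≈ 15069.0 + 1493.4*I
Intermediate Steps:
P(K) = K**(5/2) (P(K) = K**2*sqrt(K) = K**(5/2))
V = -1 + 24*I*sqrt(2) (V = 6*(-2)**(5/2) - 1 = 6*(4*I*sqrt(2)) - 1 = 24*I*sqrt(2) - 1 = -1 + 24*I*sqrt(2) ≈ -1.0 + 33.941*I)
15905 + 44*(-18 + V) = 15905 + 44*(-18 + (-1 + 24*I*sqrt(2))) = 15905 + 44*(-19 + 24*I*sqrt(2)) = 15905 + (-836 + 1056*I*sqrt(2)) = 15069 + 1056*I*sqrt(2)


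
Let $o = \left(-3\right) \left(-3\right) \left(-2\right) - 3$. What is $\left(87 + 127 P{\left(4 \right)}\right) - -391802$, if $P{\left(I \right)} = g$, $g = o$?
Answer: $389222$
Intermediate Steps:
$o = -21$ ($o = 9 \left(-2\right) - 3 = -18 - 3 = -21$)
$g = -21$
$P{\left(I \right)} = -21$
$\left(87 + 127 P{\left(4 \right)}\right) - -391802 = \left(87 + 127 \left(-21\right)\right) - -391802 = \left(87 - 2667\right) + 391802 = -2580 + 391802 = 389222$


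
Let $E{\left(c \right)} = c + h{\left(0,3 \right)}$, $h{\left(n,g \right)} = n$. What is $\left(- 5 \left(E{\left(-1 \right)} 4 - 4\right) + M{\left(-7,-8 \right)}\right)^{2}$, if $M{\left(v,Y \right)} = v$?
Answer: $1089$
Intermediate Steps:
$E{\left(c \right)} = c$ ($E{\left(c \right)} = c + 0 = c$)
$\left(- 5 \left(E{\left(-1 \right)} 4 - 4\right) + M{\left(-7,-8 \right)}\right)^{2} = \left(- 5 \left(\left(-1\right) 4 - 4\right) - 7\right)^{2} = \left(- 5 \left(-4 - 4\right) - 7\right)^{2} = \left(\left(-5\right) \left(-8\right) - 7\right)^{2} = \left(40 - 7\right)^{2} = 33^{2} = 1089$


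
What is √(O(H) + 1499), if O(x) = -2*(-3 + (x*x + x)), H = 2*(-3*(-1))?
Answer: 7*√29 ≈ 37.696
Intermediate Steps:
H = 6 (H = 2*3 = 6)
O(x) = 6 - 2*x - 2*x² (O(x) = -2*(-3 + (x² + x)) = -2*(-3 + (x + x²)) = -2*(-3 + x + x²) = 6 - 2*x - 2*x²)
√(O(H) + 1499) = √((6 - 2*6 - 2*6²) + 1499) = √((6 - 12 - 2*36) + 1499) = √((6 - 12 - 72) + 1499) = √(-78 + 1499) = √1421 = 7*√29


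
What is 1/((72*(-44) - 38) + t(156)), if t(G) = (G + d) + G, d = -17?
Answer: -1/2911 ≈ -0.00034352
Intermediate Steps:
t(G) = -17 + 2*G (t(G) = (G - 17) + G = (-17 + G) + G = -17 + 2*G)
1/((72*(-44) - 38) + t(156)) = 1/((72*(-44) - 38) + (-17 + 2*156)) = 1/((-3168 - 38) + (-17 + 312)) = 1/(-3206 + 295) = 1/(-2911) = -1/2911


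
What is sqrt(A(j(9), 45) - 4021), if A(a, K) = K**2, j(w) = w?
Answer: 2*I*sqrt(499) ≈ 44.677*I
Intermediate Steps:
sqrt(A(j(9), 45) - 4021) = sqrt(45**2 - 4021) = sqrt(2025 - 4021) = sqrt(-1996) = 2*I*sqrt(499)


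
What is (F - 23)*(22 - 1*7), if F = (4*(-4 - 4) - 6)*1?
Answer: -915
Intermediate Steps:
F = -38 (F = (4*(-8) - 6)*1 = (-32 - 6)*1 = -38*1 = -38)
(F - 23)*(22 - 1*7) = (-38 - 23)*(22 - 1*7) = -61*(22 - 7) = -61*15 = -915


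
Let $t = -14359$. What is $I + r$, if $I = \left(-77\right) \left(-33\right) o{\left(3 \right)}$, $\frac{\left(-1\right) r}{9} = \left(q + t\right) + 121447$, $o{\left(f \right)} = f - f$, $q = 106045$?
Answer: $-1918197$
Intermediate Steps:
$o{\left(f \right)} = 0$
$r = -1918197$ ($r = - 9 \left(\left(106045 - 14359\right) + 121447\right) = - 9 \left(91686 + 121447\right) = \left(-9\right) 213133 = -1918197$)
$I = 0$ ($I = \left(-77\right) \left(-33\right) 0 = 2541 \cdot 0 = 0$)
$I + r = 0 - 1918197 = -1918197$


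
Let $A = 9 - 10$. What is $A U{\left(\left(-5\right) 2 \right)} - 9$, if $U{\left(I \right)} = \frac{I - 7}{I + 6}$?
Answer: $- \frac{53}{4} \approx -13.25$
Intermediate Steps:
$A = -1$ ($A = 9 - 10 = -1$)
$U{\left(I \right)} = \frac{-7 + I}{6 + I}$
$A U{\left(\left(-5\right) 2 \right)} - 9 = - \frac{-7 - 10}{6 - 10} - 9 = - \frac{-17}{-4} - 9 = - \frac{\left(-1\right) \left(-17\right)}{4} - 9 = \left(-1\right) \frac{17}{4} - 9 = - \frac{17}{4} - 9 = - \frac{53}{4}$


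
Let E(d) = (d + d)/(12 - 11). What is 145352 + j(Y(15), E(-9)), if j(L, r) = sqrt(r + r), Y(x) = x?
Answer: 145352 + 6*I ≈ 1.4535e+5 + 6.0*I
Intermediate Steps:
E(d) = 2*d (E(d) = (2*d)/1 = (2*d)*1 = 2*d)
j(L, r) = sqrt(2)*sqrt(r) (j(L, r) = sqrt(2*r) = sqrt(2)*sqrt(r))
145352 + j(Y(15), E(-9)) = 145352 + sqrt(2)*sqrt(2*(-9)) = 145352 + sqrt(2)*sqrt(-18) = 145352 + sqrt(2)*(3*I*sqrt(2)) = 145352 + 6*I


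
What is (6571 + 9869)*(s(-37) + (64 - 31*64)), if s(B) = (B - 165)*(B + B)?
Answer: 214180320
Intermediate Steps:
s(B) = 2*B*(-165 + B) (s(B) = (-165 + B)*(2*B) = 2*B*(-165 + B))
(6571 + 9869)*(s(-37) + (64 - 31*64)) = (6571 + 9869)*(2*(-37)*(-165 - 37) + (64 - 31*64)) = 16440*(2*(-37)*(-202) + (64 - 1984)) = 16440*(14948 - 1920) = 16440*13028 = 214180320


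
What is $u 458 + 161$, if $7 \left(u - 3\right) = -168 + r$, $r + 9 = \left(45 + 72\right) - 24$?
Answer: $-3961$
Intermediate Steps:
$r = 84$ ($r = -9 + \left(\left(45 + 72\right) - 24\right) = -9 + \left(117 - 24\right) = -9 + 93 = 84$)
$u = -9$ ($u = 3 + \frac{-168 + 84}{7} = 3 + \frac{1}{7} \left(-84\right) = 3 - 12 = -9$)
$u 458 + 161 = \left(-9\right) 458 + 161 = -4122 + 161 = -3961$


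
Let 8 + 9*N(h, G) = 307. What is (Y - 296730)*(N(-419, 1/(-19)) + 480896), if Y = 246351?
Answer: -72686199859/3 ≈ -2.4229e+10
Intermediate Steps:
N(h, G) = 299/9 (N(h, G) = -8/9 + (1/9)*307 = -8/9 + 307/9 = 299/9)
(Y - 296730)*(N(-419, 1/(-19)) + 480896) = (246351 - 296730)*(299/9 + 480896) = -50379*4328363/9 = -72686199859/3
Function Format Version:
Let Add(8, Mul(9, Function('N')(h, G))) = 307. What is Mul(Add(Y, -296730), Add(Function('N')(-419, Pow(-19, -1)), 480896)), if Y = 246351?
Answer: Rational(-72686199859, 3) ≈ -2.4229e+10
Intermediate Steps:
Function('N')(h, G) = Rational(299, 9) (Function('N')(h, G) = Add(Rational(-8, 9), Mul(Rational(1, 9), 307)) = Add(Rational(-8, 9), Rational(307, 9)) = Rational(299, 9))
Mul(Add(Y, -296730), Add(Function('N')(-419, Pow(-19, -1)), 480896)) = Mul(Add(246351, -296730), Add(Rational(299, 9), 480896)) = Mul(-50379, Rational(4328363, 9)) = Rational(-72686199859, 3)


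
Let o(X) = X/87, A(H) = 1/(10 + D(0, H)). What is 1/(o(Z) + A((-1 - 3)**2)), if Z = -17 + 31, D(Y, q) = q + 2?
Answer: 2436/479 ≈ 5.0856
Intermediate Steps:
D(Y, q) = 2 + q
A(H) = 1/(12 + H) (A(H) = 1/(10 + (2 + H)) = 1/(12 + H))
Z = 14
o(X) = X/87 (o(X) = X*(1/87) = X/87)
1/(o(Z) + A((-1 - 3)**2)) = 1/((1/87)*14 + 1/(12 + (-1 - 3)**2)) = 1/(14/87 + 1/(12 + (-4)**2)) = 1/(14/87 + 1/(12 + 16)) = 1/(14/87 + 1/28) = 1/(479/2436) = 2436/479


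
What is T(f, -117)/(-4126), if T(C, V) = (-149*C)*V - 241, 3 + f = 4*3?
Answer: -78328/2063 ≈ -37.968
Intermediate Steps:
f = 9 (f = -3 + 4*3 = -3 + 12 = 9)
T(C, V) = -241 - 149*C*V (T(C, V) = -149*C*V - 241 = -241 - 149*C*V)
T(f, -117)/(-4126) = (-241 - 149*9*(-117))/(-4126) = (-241 + 156897)*(-1/4126) = 156656*(-1/4126) = -78328/2063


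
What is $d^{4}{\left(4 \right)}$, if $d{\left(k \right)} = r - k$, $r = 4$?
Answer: $0$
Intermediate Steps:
$d{\left(k \right)} = 4 - k$
$d^{4}{\left(4 \right)} = \left(4 - 4\right)^{4} = 0^{4} = 0$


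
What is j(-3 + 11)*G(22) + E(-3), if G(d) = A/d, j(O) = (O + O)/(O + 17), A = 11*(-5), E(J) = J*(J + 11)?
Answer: -128/5 ≈ -25.600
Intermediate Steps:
E(J) = J*(11 + J)
A = -55
j(O) = 2*O/(17 + O) (j(O) = (2*O)/(17 + O) = 2*O/(17 + O))
G(d) = -55/d
j(-3 + 11)*G(22) + E(-3) = (2*(-3 + 11)/(17 + (-3 + 11)))*(-55/22) - 3*(11 - 3) = (2*8/(17 + 8))*(-55*1/22) - 3*8 = (2*8/25)*(-5/2) - 24 = (2*8*(1/25))*(-5/2) - 24 = (16/25)*(-5/2) - 24 = -8/5 - 24 = -128/5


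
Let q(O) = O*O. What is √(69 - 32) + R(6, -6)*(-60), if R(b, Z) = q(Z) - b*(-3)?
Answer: -3240 + √37 ≈ -3233.9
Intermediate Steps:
q(O) = O²
R(b, Z) = Z² + 3*b (R(b, Z) = Z² - b*(-3) = Z² - (-3)*b = Z² + 3*b)
√(69 - 32) + R(6, -6)*(-60) = √(69 - 32) + ((-6)² + 3*6)*(-60) = √37 + (36 + 18)*(-60) = √37 + 54*(-60) = √37 - 3240 = -3240 + √37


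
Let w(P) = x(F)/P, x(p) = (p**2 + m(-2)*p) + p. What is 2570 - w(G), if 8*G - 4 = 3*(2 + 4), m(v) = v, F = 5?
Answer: 28190/11 ≈ 2562.7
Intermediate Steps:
G = 11/4 (G = 1/2 + (3*(2 + 4))/8 = 1/2 + (3*6)/8 = 1/2 + (1/8)*18 = 1/2 + 9/4 = 11/4 ≈ 2.7500)
x(p) = p**2 - p (x(p) = (p**2 - 2*p) + p = p**2 - p)
w(P) = 20/P (w(P) = (5*(-1 + 5))/P = (5*4)/P = 20/P)
2570 - w(G) = 2570 - 20/11/4 = 2570 - 20*4/11 = 2570 - 1*80/11 = 2570 - 80/11 = 28190/11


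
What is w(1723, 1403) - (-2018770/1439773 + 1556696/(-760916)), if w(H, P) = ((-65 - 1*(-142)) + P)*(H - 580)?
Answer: 463318435187493712/273886578017 ≈ 1.6916e+6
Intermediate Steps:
w(H, P) = (-580 + H)*(77 + P) (w(H, P) = ((-65 + 142) + P)*(-580 + H) = (77 + P)*(-580 + H) = (-580 + H)*(77 + P))
w(1723, 1403) - (-2018770/1439773 + 1556696/(-760916)) = (-44660 - 580*1403 + 77*1723 + 1723*1403) - (-2018770/1439773 + 1556696/(-760916)) = (-44660 - 813740 + 132671 + 2417369) - (-2018770*1/1439773 + 1556696*(-1/760916)) = 1691640 - (-2018770/1439773 - 389174/190229) = 1691640 - 1*(-944350815832/273886578017) = 1691640 + 944350815832/273886578017 = 463318435187493712/273886578017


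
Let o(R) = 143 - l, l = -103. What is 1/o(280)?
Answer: 1/246 ≈ 0.0040650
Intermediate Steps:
o(R) = 246 (o(R) = 143 - 1*(-103) = 143 + 103 = 246)
1/o(280) = 1/246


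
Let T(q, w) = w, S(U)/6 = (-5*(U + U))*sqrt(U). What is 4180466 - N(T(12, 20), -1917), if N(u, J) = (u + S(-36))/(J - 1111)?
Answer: 3164612767/757 + 3240*I/757 ≈ 4.1805e+6 + 4.2801*I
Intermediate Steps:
S(U) = -60*U**(3/2) (S(U) = 6*((-5*(U + U))*sqrt(U)) = 6*((-10*U)*sqrt(U)) = 6*(-10*U**(3/2)) = -60*U**(3/2))
N(u, J) = (u + 12960*I)/(-1111 + J) (N(u, J) = (u - (-12960)*I)/(J - 1111) = (u - (-12960)*I)/(-1111 + J) = (u + 12960*I)/(-1111 + J))
4180466 - N(T(12, 20), -1917) = 4180466 - (20 + 12960*I)/(-1111 - 1917) = 4180466 - (20 + 12960*I)/(-3028) = 4180466 - (-1)*(20 + 12960*I)/3028 = 4180466 - (-5/757 - 3240*I/757) = 4180466 + (5/757 + 3240*I/757) = 3164612767/757 + 3240*I/757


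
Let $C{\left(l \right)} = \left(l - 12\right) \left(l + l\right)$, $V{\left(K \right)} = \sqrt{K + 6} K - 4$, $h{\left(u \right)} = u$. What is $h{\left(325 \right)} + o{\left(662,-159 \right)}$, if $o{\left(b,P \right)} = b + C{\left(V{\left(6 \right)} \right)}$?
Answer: $1979 - 480 \sqrt{3} \approx 1147.6$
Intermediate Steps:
$V{\left(K \right)} = -4 + K \sqrt{6 + K}$ ($V{\left(K \right)} = \sqrt{6 + K} K - 4 = K \sqrt{6 + K} - 4 = -4 + K \sqrt{6 + K}$)
$C{\left(l \right)} = 2 l \left(-12 + l\right)$ ($C{\left(l \right)} = \left(-12 + l\right) 2 l = 2 l \left(-12 + l\right)$)
$o{\left(b,P \right)} = b + 2 \left(-16 + 12 \sqrt{3}\right) \left(-4 + 12 \sqrt{3}\right)$ ($o{\left(b,P \right)} = b + 2 \left(-4 + 6 \sqrt{6 + 6}\right) \left(-12 - \left(4 - 6 \sqrt{6 + 6}\right)\right) = b + 2 \left(-4 + 6 \sqrt{12}\right) \left(-12 - \left(4 - 6 \sqrt{12}\right)\right) = b + 2 \left(-4 + 6 \cdot 2 \sqrt{3}\right) \left(-12 - \left(4 - 6 \cdot 2 \sqrt{3}\right)\right) = b + 2 \left(-4 + 12 \sqrt{3}\right) \left(-12 - \left(4 - 12 \sqrt{3}\right)\right) = b + 2 \left(-4 + 12 \sqrt{3}\right) \left(-16 + 12 \sqrt{3}\right) = b + 2 \left(-16 + 12 \sqrt{3}\right) \left(-4 + 12 \sqrt{3}\right)$)
$h{\left(325 \right)} + o{\left(662,-159 \right)} = 325 + \left(992 + 662 - 480 \sqrt{3}\right) = 325 + \left(1654 - 480 \sqrt{3}\right) = 1979 - 480 \sqrt{3}$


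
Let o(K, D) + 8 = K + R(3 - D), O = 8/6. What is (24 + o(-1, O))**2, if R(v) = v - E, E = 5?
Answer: 1225/9 ≈ 136.11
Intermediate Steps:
R(v) = -5 + v (R(v) = v - 1*5 = v - 5 = -5 + v)
O = 4/3 (O = 8*(1/6) = 4/3 ≈ 1.3333)
o(K, D) = -10 + K - D (o(K, D) = -8 + (K + (-5 + (3 - D))) = -8 + (K + (-2 - D)) = -8 + (-2 + K - D) = -10 + K - D)
(24 + o(-1, O))**2 = (24 + (-10 - 1 - 1*4/3))**2 = (24 + (-10 - 1 - 4/3))**2 = (24 - 37/3)**2 = (35/3)**2 = 1225/9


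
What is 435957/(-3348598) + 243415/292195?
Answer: 137542905311/195688718522 ≈ 0.70287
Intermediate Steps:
435957/(-3348598) + 243415/292195 = 435957*(-1/3348598) + 243415*(1/292195) = -435957/3348598 + 48683/58439 = 137542905311/195688718522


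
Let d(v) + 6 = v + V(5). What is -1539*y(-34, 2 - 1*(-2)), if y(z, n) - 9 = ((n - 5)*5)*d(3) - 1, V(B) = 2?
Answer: -20007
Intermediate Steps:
d(v) = -4 + v (d(v) = -6 + (v + 2) = -6 + (2 + v) = -4 + v)
y(z, n) = 33 - 5*n (y(z, n) = 9 + (((n - 5)*5)*(-4 + 3) - 1) = 9 + (((-5 + n)*5)*(-1) - 1) = 9 + ((-25 + 5*n)*(-1) - 1) = 9 + ((25 - 5*n) - 1) = 9 + (24 - 5*n) = 33 - 5*n)
-1539*y(-34, 2 - 1*(-2)) = -1539*(33 - 5*(2 - 1*(-2))) = -1539*(33 - 5*(2 + 2)) = -1539*(33 - 5*4) = -1539*(33 - 20) = -1539*13 = -20007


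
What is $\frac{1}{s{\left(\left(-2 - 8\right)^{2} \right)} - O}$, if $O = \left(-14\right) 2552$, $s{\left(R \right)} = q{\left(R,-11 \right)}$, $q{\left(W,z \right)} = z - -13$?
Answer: $\frac{1}{35730} \approx 2.7988 \cdot 10^{-5}$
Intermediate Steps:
$q{\left(W,z \right)} = 13 + z$ ($q{\left(W,z \right)} = z + 13 = 13 + z$)
$s{\left(R \right)} = 2$ ($s{\left(R \right)} = 13 - 11 = 2$)
$O = -35728$
$\frac{1}{s{\left(\left(-2 - 8\right)^{2} \right)} - O} = \frac{1}{2 - -35728} = \frac{1}{2 + 35728} = \frac{1}{35730}$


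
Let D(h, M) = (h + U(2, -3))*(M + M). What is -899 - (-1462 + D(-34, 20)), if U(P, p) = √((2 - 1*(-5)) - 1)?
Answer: 1923 - 40*√6 ≈ 1825.0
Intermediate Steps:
U(P, p) = √6 (U(P, p) = √((2 + 5) - 1) = √(7 - 1) = √6)
D(h, M) = 2*M*(h + √6) (D(h, M) = (h + √6)*(M + M) = (h + √6)*(2*M) = 2*M*(h + √6))
-899 - (-1462 + D(-34, 20)) = -899 - (-1462 + 2*20*(-34 + √6)) = -899 - (-1462 + (-1360 + 40*√6)) = -899 - (-2822 + 40*√6) = -899 + (2822 - 40*√6) = 1923 - 40*√6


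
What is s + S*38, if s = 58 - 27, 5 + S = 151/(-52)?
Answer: -7003/26 ≈ -269.35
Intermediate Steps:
S = -411/52 (S = -5 + 151/(-52) = -5 + 151*(-1/52) = -5 - 151/52 = -411/52 ≈ -7.9038)
s = 31
s + S*38 = 31 - 411/52*38 = 31 - 7809/26 = -7003/26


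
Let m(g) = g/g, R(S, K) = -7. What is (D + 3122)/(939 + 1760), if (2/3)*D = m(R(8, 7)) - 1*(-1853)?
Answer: 5903/2699 ≈ 2.1871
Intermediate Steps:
m(g) = 1
D = 2781 (D = 3*(1 - 1*(-1853))/2 = 3*(1 + 1853)/2 = (3/2)*1854 = 2781)
(D + 3122)/(939 + 1760) = (2781 + 3122)/(939 + 1760) = 5903/2699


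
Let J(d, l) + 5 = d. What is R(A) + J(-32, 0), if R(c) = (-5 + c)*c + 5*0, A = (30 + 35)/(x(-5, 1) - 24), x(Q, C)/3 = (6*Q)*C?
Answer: -439577/12996 ≈ -33.824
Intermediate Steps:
J(d, l) = -5 + d
x(Q, C) = 18*C*Q (x(Q, C) = 3*((6*Q)*C) = 3*(6*C*Q) = 18*C*Q)
A = -65/114 (A = (30 + 35)/(18*1*(-5) - 24) = 65/(-90 - 24) = 65/(-114) = 65*(-1/114) = -65/114 ≈ -0.57018)
R(c) = c*(-5 + c) (R(c) = c*(-5 + c) + 0 = c*(-5 + c))
R(A) + J(-32, 0) = -65*(-5 - 65/114)/114 + (-5 - 32) = -65/114*(-635/114) - 37 = 41275/12996 - 37 = -439577/12996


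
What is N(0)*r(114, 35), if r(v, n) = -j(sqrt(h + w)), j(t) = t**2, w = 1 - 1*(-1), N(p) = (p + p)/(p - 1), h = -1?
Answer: 0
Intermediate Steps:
N(p) = 2*p/(-1 + p) (N(p) = (2*p)/(-1 + p) = 2*p/(-1 + p))
w = 2 (w = 1 + 1 = 2)
r(v, n) = -1 (r(v, n) = -(sqrt(-1 + 2))**2 = -(sqrt(1))**2 = -1*1**2 = -1*1 = -1)
N(0)*r(114, 35) = (2*0/(-1 + 0))*(-1) = (2*0/(-1))*(-1) = (2*0*(-1))*(-1) = 0*(-1) = 0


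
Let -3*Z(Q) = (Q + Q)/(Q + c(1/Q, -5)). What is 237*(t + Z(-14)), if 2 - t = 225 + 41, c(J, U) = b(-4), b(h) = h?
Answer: -564218/9 ≈ -62691.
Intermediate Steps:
c(J, U) = -4
Z(Q) = -2*Q/(3*(-4 + Q)) (Z(Q) = -(Q + Q)/(3*(Q - 4)) = -2*Q/(3*(-4 + Q)))
t = -264 (t = 2 - (225 + 41) = 2 - 1*266 = 2 - 266 = -264)
237*(t + Z(-14)) = 237*(-264 - 2*(-14)/(-12 + 3*(-14))) = 237*(-264 - 2*(-14)/(-12 - 42)) = 237*(-264 - 2*(-14)/(-54)) = 237*(-264 - 2*(-14)*(-1/54)) = 237*(-264 - 14/27) = 237*(-7142/27) = -564218/9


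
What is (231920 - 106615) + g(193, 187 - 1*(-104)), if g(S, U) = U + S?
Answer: 125789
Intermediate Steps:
g(S, U) = S + U
(231920 - 106615) + g(193, 187 - 1*(-104)) = (231920 - 106615) + (193 + (187 - 1*(-104))) = 125305 + (193 + (187 + 104)) = 125305 + (193 + 291) = 125305 + 484 = 125789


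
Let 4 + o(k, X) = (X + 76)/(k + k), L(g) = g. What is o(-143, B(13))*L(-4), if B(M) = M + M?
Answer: 2492/143 ≈ 17.427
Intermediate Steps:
B(M) = 2*M
o(k, X) = -4 + (76 + X)/(2*k) (o(k, X) = -4 + (X + 76)/(k + k) = -4 + (76 + X)/((2*k)) = -4 + (76 + X)*(1/(2*k)) = -4 + (76 + X)/(2*k))
o(-143, B(13))*L(-4) = ((1/2)*(76 + 2*13 - 8*(-143))/(-143))*(-4) = ((1/2)*(-1/143)*(76 + 26 + 1144))*(-4) = ((1/2)*(-1/143)*1246)*(-4) = -623/143*(-4) = 2492/143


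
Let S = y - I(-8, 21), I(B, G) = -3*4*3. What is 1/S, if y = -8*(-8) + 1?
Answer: 1/101 ≈ 0.0099010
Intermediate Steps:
I(B, G) = -36 (I(B, G) = -12*3 = -36)
y = 65 (y = 64 + 1 = 65)
S = 101 (S = 65 - 1*(-36) = 65 + 36 = 101)
1/S = 1/101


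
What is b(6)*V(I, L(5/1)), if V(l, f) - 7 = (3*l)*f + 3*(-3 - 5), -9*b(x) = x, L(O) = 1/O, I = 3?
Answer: 152/15 ≈ 10.133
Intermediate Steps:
b(x) = -x/9
V(l, f) = -17 + 3*f*l (V(l, f) = 7 + ((3*l)*f + 3*(-3 - 5)) = 7 + (3*f*l + 3*(-8)) = 7 + (3*f*l - 24) = 7 + (-24 + 3*f*l) = -17 + 3*f*l)
b(6)*V(I, L(5/1)) = (-⅑*6)*(-17 + 3*3/(5/1)) = -2*(-17 + 3*3/(5*1))/3 = -2*(-17 + 3*3/5)/3 = -2*(-17 + 3*(⅕)*3)/3 = -2*(-17 + 9/5)/3 = -⅔*(-76/5) = 152/15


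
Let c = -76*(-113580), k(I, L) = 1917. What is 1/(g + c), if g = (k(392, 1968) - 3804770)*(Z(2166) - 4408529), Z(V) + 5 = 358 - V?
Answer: 1/16771890937806 ≈ 5.9624e-14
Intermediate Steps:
Z(V) = 353 - V (Z(V) = -5 + (358 - V) = 353 - V)
g = 16771882305726 (g = (1917 - 3804770)*((353 - 1*2166) - 4408529) = -3802853*((353 - 2166) - 4408529) = -3802853*(-1813 - 4408529) = -3802853*(-4410342) = 16771882305726)
c = 8632080
1/(g + c) = 1/(16771882305726 + 8632080) = 1/16771890937806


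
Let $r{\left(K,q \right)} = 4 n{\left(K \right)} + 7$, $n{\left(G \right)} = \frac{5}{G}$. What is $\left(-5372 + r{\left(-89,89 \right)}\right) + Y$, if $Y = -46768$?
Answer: $- \frac{4639857}{89} \approx -52133.0$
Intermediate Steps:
$r{\left(K,q \right)} = 7 + \frac{20}{K}$ ($r{\left(K,q \right)} = 4 \frac{5}{K} + 7 = \frac{20}{K} + 7 = 7 + \frac{20}{K}$)
$\left(-5372 + r{\left(-89,89 \right)}\right) + Y = \left(-5372 + \left(7 + \frac{20}{-89}\right)\right) - 46768 = \left(-5372 + \left(7 + 20 \left(- \frac{1}{89}\right)\right)\right) - 46768 = \left(-5372 + \left(7 - \frac{20}{89}\right)\right) - 46768 = \left(-5372 + \frac{603}{89}\right) - 46768 = - \frac{477505}{89} - 46768 = - \frac{4639857}{89}$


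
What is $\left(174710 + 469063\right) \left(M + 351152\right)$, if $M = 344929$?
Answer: $448118153613$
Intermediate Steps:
$\left(174710 + 469063\right) \left(M + 351152\right) = \left(174710 + 469063\right) \left(344929 + 351152\right) = 643773 \cdot 696081 = 448118153613$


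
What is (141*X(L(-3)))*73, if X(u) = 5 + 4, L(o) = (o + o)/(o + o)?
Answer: 92637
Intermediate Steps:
L(o) = 1 (L(o) = (2*o)/((2*o)) = (2*o)*(1/(2*o)) = 1)
X(u) = 9
(141*X(L(-3)))*73 = (141*9)*73 = 1269*73 = 92637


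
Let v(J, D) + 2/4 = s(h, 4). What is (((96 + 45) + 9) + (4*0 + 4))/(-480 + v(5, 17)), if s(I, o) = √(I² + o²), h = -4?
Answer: -295988/923393 - 2464*√2/923393 ≈ -0.32432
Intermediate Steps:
v(J, D) = -½ + 4*√2 (v(J, D) = -½ + √((-4)² + 4²) = -½ + √(16 + 16) = -½ + √32 = -½ + 4*√2)
(((96 + 45) + 9) + (4*0 + 4))/(-480 + v(5, 17)) = (((96 + 45) + 9) + (4*0 + 4))/(-480 + (-½ + 4*√2)) = ((141 + 9) + (0 + 4))/(-961/2 + 4*√2) = (150 + 4)/(-961/2 + 4*√2) = 154/(-961/2 + 4*√2)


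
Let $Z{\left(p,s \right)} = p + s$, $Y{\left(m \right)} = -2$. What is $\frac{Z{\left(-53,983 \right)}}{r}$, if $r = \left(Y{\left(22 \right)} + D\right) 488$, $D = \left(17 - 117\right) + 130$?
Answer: $\frac{465}{6832} \approx 0.068062$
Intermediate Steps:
$D = 30$ ($D = -100 + 130 = 30$)
$r = 13664$ ($r = \left(-2 + 30\right) 488 = 28 \cdot 488 = 13664$)
$\frac{Z{\left(-53,983 \right)}}{r} = \frac{-53 + 983}{13664} = 930 \cdot \frac{1}{13664} = \frac{465}{6832}$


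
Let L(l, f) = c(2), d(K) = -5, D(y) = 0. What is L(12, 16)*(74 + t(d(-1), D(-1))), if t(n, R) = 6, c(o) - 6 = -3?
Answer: 240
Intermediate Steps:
c(o) = 3 (c(o) = 6 - 3 = 3)
L(l, f) = 3
L(12, 16)*(74 + t(d(-1), D(-1))) = 3*(74 + 6) = 3*80 = 240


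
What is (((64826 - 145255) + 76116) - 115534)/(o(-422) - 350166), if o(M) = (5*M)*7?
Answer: 9219/28072 ≈ 0.32841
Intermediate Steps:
o(M) = 35*M
(((64826 - 145255) + 76116) - 115534)/(o(-422) - 350166) = (((64826 - 145255) + 76116) - 115534)/(35*(-422) - 350166) = ((-80429 + 76116) - 115534)/(-14770 - 350166) = (-4313 - 115534)/(-364936) = -119847*(-1/364936) = 9219/28072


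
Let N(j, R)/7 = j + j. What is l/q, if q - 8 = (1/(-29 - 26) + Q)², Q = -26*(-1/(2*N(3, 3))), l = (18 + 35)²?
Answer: 14989104900/43141729 ≈ 347.44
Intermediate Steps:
l = 2809 (l = 53² = 2809)
N(j, R) = 14*j (N(j, R) = 7*(j + j) = 7*(2*j) = 14*j)
Q = 13/42 (Q = -26/((-28*3)) = -26/((-2*42)) = -26/(-84) = -26*(-1/84) = 13/42 ≈ 0.30952)
q = 43141729/5336100 (q = 8 + (1/(-29 - 26) + 13/42)² = 8 + (1/(-55) + 13/42)² = 8 + (-1/55 + 13/42)² = 8 + (673/2310)² = 8 + 452929/5336100 = 43141729/5336100 ≈ 8.0849)
l/q = 2809/(43141729/5336100) = 2809*(5336100/43141729) = 14989104900/43141729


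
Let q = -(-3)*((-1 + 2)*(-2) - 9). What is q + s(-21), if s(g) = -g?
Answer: -12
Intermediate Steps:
q = -33 (q = -(-3)*(1*(-2) - 9) = -(-3)*(-2 - 9) = -(-3)*(-11) = -1*33 = -33)
q + s(-21) = -33 - 1*(-21) = -33 + 21 = -12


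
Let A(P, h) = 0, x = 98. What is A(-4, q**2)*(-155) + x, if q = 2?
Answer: 98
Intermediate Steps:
A(-4, q**2)*(-155) + x = 0*(-155) + 98 = 0 + 98 = 98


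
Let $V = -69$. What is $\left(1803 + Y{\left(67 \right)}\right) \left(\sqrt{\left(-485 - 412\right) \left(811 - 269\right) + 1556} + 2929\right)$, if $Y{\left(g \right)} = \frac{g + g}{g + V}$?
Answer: $5084744 + 1736 i \sqrt{484618} \approx 5.0847 \cdot 10^{6} + 1.2085 \cdot 10^{6} i$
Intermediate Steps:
$Y{\left(g \right)} = \frac{2 g}{-69 + g}$ ($Y{\left(g \right)} = \frac{g + g}{g - 69} = \frac{2 g}{-69 + g}$)
$\left(1803 + Y{\left(67 \right)}\right) \left(\sqrt{\left(-485 - 412\right) \left(811 - 269\right) + 1556} + 2929\right) = \left(1803 + 2 \cdot 67 \frac{1}{-69 + 67}\right) \left(\sqrt{\left(-485 - 412\right) \left(811 - 269\right) + 1556} + 2929\right) = \left(1803 + 2 \cdot 67 \frac{1}{-2}\right) \left(\sqrt{\left(-897\right) 542 + 1556} + 2929\right) = \left(1803 + 2 \cdot 67 \left(- \frac{1}{2}\right)\right) \left(\sqrt{-486174 + 1556} + 2929\right) = \left(1803 - 67\right) \left(\sqrt{-484618} + 2929\right) = 1736 \left(i \sqrt{484618} + 2929\right) = 1736 \left(2929 + i \sqrt{484618}\right) = 5084744 + 1736 i \sqrt{484618}$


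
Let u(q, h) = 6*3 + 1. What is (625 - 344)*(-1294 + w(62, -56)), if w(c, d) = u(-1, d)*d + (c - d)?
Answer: -629440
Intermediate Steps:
u(q, h) = 19 (u(q, h) = 18 + 1 = 19)
w(c, d) = c + 18*d (w(c, d) = 19*d + (c - d) = c + 18*d)
(625 - 344)*(-1294 + w(62, -56)) = (625 - 344)*(-1294 + (62 + 18*(-56))) = 281*(-1294 + (62 - 1008)) = 281*(-1294 - 946) = 281*(-2240) = -629440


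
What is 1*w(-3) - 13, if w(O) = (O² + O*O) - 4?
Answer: 1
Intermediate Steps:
w(O) = -4 + 2*O² (w(O) = (O² + O²) - 4 = 2*O² - 4 = -4 + 2*O²)
1*w(-3) - 13 = 1*(-4 + 2*(-3)²) - 13 = 1*(-4 + 2*9) - 13 = 1*(-4 + 18) - 13 = 1*14 - 13 = 14 - 13 = 1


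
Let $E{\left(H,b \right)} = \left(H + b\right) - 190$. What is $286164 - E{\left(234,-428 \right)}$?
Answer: $286548$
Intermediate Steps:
$E{\left(H,b \right)} = -190 + H + b$
$286164 - E{\left(234,-428 \right)} = 286164 - \left(-190 + 234 - 428\right) = 286164 - -384 = 286164 + 384 = 286548$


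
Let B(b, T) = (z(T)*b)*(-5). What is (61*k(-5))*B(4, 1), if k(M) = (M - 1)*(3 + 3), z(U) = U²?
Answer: 43920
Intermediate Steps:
B(b, T) = -5*b*T² (B(b, T) = (T²*b)*(-5) = (b*T²)*(-5) = -5*b*T²)
k(M) = -6 + 6*M (k(M) = (-1 + M)*6 = -6 + 6*M)
(61*k(-5))*B(4, 1) = (61*(-6 + 6*(-5)))*(-5*4*1²) = (61*(-6 - 30))*(-5*4*1) = (61*(-36))*(-20) = -2196*(-20) = 43920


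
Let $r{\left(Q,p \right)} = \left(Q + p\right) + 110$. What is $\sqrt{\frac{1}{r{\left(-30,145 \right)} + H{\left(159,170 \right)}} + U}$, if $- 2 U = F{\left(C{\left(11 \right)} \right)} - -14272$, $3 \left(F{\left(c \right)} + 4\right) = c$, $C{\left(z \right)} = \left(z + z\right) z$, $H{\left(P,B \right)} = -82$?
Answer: $\frac{i \sqrt{1320370194}}{429} \approx 84.701 i$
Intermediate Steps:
$C{\left(z \right)} = 2 z^{2}$ ($C{\left(z \right)} = 2 z z = 2 z^{2}$)
$F{\left(c \right)} = -4 + \frac{c}{3}$
$r{\left(Q,p \right)} = 110 + Q + p$
$U = - \frac{21523}{3}$ ($U = - \frac{\left(-4 + \frac{2 \cdot 11^{2}}{3}\right) - -14272}{2} = - \frac{\left(-4 + \frac{2 \cdot 121}{3}\right) + 14272}{2} = - \frac{\left(-4 + \frac{1}{3} \cdot 242\right) + 14272}{2} = - \frac{\left(-4 + \frac{242}{3}\right) + 14272}{2} = - \frac{\frac{230}{3} + 14272}{2} = \left(- \frac{1}{2}\right) \frac{43046}{3} = - \frac{21523}{3} \approx -7174.3$)
$\sqrt{\frac{1}{r{\left(-30,145 \right)} + H{\left(159,170 \right)}} + U} = \sqrt{\frac{1}{\left(110 - 30 + 145\right) - 82} - \frac{21523}{3}} = \sqrt{\frac{1}{225 - 82} - \frac{21523}{3}} = \sqrt{\frac{1}{143} - \frac{21523}{3}} = \sqrt{- \frac{3077786}{429}} = \frac{i \sqrt{1320370194}}{429}$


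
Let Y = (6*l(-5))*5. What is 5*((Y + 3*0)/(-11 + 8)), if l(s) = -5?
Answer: 250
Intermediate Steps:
Y = -150 (Y = (6*(-5))*5 = -30*5 = -150)
5*((Y + 3*0)/(-11 + 8)) = 5*((-150 + 3*0)/(-11 + 8)) = 5*((-150 + 0)/(-3)) = 5*(-150*(-1/3)) = 5*50 = 250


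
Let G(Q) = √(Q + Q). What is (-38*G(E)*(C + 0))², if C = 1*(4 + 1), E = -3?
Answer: -216600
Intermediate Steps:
G(Q) = √2*√Q (G(Q) = √(2*Q) = √2*√Q)
C = 5 (C = 1*5 = 5)
(-38*G(E)*(C + 0))² = (-38*√2*√(-3)*(5 + 0))² = (-38*√2*(I*√3)*5)² = (-38*I*√6*5)² = (-190*I*√6)² = -216600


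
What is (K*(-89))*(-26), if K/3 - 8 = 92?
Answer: 694200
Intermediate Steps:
K = 300 (K = 24 + 3*92 = 24 + 276 = 300)
(K*(-89))*(-26) = (300*(-89))*(-26) = -26700*(-26) = 694200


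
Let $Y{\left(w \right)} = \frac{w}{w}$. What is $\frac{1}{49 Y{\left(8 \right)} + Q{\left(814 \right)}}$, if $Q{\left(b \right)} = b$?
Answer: $\frac{1}{863} \approx 0.0011587$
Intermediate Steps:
$Y{\left(w \right)} = 1$
$\frac{1}{49 Y{\left(8 \right)} + Q{\left(814 \right)}} = \frac{1}{49 \cdot 1 + 814} = \frac{1}{49 + 814} = \frac{1}{863}$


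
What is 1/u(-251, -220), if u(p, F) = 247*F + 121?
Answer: -1/54219 ≈ -1.8444e-5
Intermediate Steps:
u(p, F) = 121 + 247*F
1/u(-251, -220) = 1/(121 + 247*(-220)) = 1/(121 - 54340) = 1/(-54219) = -1/54219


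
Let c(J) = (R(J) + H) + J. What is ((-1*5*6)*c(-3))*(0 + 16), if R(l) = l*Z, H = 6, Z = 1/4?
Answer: -1080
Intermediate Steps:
Z = ¼ ≈ 0.25000
R(l) = l/4 (R(l) = l*(¼) = l/4)
c(J) = 6 + 5*J/4 (c(J) = (J/4 + 6) + J = (6 + J/4) + J = 6 + 5*J/4)
((-1*5*6)*c(-3))*(0 + 16) = ((-1*5*6)*(6 + (5/4)*(-3)))*(0 + 16) = ((-5*6)*(6 - 15/4))*16 = -30*9/4*16 = -135/2*16 = -1080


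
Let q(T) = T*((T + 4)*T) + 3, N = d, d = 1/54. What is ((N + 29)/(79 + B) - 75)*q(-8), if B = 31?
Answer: 10210459/540 ≈ 18908.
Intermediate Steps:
d = 1/54 ≈ 0.018519
N = 1/54 ≈ 0.018519
q(T) = 3 + T**2*(4 + T) (q(T) = T*((4 + T)*T) + 3 = T*(T*(4 + T)) + 3 = T**2*(4 + T) + 3 = 3 + T**2*(4 + T))
((N + 29)/(79 + B) - 75)*q(-8) = ((1/54 + 29)/(79 + 31) - 75)*(3 + (-8)**3 + 4*(-8)**2) = ((1567/54)/110 - 75)*(3 - 512 + 4*64) = ((1567/54)*(1/110) - 75)*(3 - 512 + 256) = (1567/5940 - 75)*(-253) = -443933/5940*(-253) = 10210459/540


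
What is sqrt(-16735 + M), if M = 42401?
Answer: sqrt(25666) ≈ 160.21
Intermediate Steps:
sqrt(-16735 + M) = sqrt(-16735 + 42401) = sqrt(25666)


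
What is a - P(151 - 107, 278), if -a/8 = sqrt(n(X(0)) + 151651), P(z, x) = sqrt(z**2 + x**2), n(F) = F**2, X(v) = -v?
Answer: -8*sqrt(151651) - 2*sqrt(19805) ≈ -3396.9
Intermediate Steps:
P(z, x) = sqrt(x**2 + z**2)
a = -8*sqrt(151651) (a = -8*sqrt((-1*0)**2 + 151651) = -8*sqrt(0**2 + 151651) = -8*sqrt(0 + 151651) = -8*sqrt(151651) ≈ -3115.4)
a - P(151 - 107, 278) = -8*sqrt(151651) - sqrt(278**2 + (151 - 107)**2) = -8*sqrt(151651) - sqrt(77284 + 44**2) = -8*sqrt(151651) - sqrt(77284 + 1936) = -8*sqrt(151651) - sqrt(79220) = -8*sqrt(151651) - 2*sqrt(19805)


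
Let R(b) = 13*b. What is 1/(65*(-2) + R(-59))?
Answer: -1/897 ≈ -0.0011148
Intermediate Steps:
1/(65*(-2) + R(-59)) = 1/(65*(-2) + 13*(-59)) = 1/(-130 - 767) = 1/(-897) = -1/897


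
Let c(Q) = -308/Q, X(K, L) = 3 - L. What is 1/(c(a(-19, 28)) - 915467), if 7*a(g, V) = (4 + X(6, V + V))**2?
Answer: -49/44857927 ≈ -1.0923e-6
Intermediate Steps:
a(g, V) = (7 - 2*V)**2/7 (a(g, V) = (4 + (3 - (V + V)))**2/7 = (4 + (3 - 2*V))**2/7 = (7 - 2*V)**2/7)
1/(c(a(-19, 28)) - 915467) = 1/(-308*7/(-7 + 2*28)**2 - 915467) = 1/(-308*7/(-7 + 56)**2 - 915467) = 1/(-308/((1/7)*49**2) - 915467) = 1/(-308/((1/7)*2401) - 915467) = 1/(-308/343 - 915467) = 1/(-308*1/343 - 915467) = 1/(-44/49 - 915467) = 1/(-44857927/49) = -49/44857927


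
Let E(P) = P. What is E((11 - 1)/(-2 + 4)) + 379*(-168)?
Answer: -63667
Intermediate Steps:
E((11 - 1)/(-2 + 4)) + 379*(-168) = (11 - 1)/(-2 + 4) + 379*(-168) = 10/2 - 63672 = 10*(½) - 63672 = 5 - 63672 = -63667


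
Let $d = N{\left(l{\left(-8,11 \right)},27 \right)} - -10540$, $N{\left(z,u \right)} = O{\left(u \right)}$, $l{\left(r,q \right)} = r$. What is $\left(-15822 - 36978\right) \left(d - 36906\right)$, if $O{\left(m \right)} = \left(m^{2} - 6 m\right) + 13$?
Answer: $1361500800$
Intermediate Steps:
$O{\left(m \right)} = 13 + m^{2} - 6 m$
$N{\left(z,u \right)} = 13 + u^{2} - 6 u$
$d = 11120$ ($d = \left(13 + 27^{2} - 162\right) - -10540 = \left(13 + 729 - 162\right) + 10540 = 580 + 10540 = 11120$)
$\left(-15822 - 36978\right) \left(d - 36906\right) = \left(-15822 - 36978\right) \left(11120 - 36906\right) = \left(-15822 - 36978\right) \left(-25786\right) = \left(-52800\right) \left(-25786\right) = 1361500800$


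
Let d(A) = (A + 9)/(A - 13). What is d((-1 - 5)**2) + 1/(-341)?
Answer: 15322/7843 ≈ 1.9536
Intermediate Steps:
d(A) = (9 + A)/(-13 + A)
d((-1 - 5)**2) + 1/(-341) = (9 + (-1 - 5)**2)/(-13 + (-1 - 5)**2) + 1/(-341) = (9 + (-6)**2)/(-13 + (-6)**2) - 1/341 = (9 + 36)/(-13 + 36) - 1/341 = 45/23 - 1/341 = 15322/7843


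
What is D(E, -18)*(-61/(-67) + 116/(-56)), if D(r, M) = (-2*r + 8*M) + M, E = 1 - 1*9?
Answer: 79497/469 ≈ 169.50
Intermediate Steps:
E = -8 (E = 1 - 9 = -8)
D(r, M) = -2*r + 9*M
D(E, -18)*(-61/(-67) + 116/(-56)) = (-2*(-8) + 9*(-18))*(-61/(-67) + 116/(-56)) = (16 - 162)*(-61*(-1/67) + 116*(-1/56)) = -146*(61/67 - 29/14) = -146*(-1089/938) = 79497/469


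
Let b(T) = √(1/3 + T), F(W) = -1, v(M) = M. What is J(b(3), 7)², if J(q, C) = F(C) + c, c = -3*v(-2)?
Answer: 25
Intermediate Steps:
b(T) = √(⅓ + T) (b(T) = √(1*(⅓) + T) = √(⅓ + T))
c = 6 (c = -3*(-2) = 6)
J(q, C) = 5 (J(q, C) = -1 + 6 = 5)
J(b(3), 7)² = 5² = 25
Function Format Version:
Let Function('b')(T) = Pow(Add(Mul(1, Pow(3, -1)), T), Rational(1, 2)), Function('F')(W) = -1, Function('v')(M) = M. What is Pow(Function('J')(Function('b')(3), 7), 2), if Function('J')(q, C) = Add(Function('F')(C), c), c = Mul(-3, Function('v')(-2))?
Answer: 25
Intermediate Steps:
Function('b')(T) = Pow(Add(Rational(1, 3), T), Rational(1, 2)) (Function('b')(T) = Pow(Add(Mul(1, Rational(1, 3)), T), Rational(1, 2)) = Pow(Add(Rational(1, 3), T), Rational(1, 2)))
c = 6 (c = Mul(-3, -2) = 6)
Function('J')(q, C) = 5 (Function('J')(q, C) = Add(-1, 6) = 5)
Pow(Function('J')(Function('b')(3), 7), 2) = Pow(5, 2) = 25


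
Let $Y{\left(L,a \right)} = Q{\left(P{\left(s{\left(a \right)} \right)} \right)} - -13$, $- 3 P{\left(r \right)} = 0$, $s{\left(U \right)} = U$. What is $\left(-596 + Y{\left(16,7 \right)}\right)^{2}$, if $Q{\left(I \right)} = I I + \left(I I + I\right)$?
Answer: $339889$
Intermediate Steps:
$P{\left(r \right)} = 0$ ($P{\left(r \right)} = \left(- \frac{1}{3}\right) 0 = 0$)
$Q{\left(I \right)} = I + 2 I^{2}$ ($Q{\left(I \right)} = I^{2} + \left(I^{2} + I\right) = I^{2} + \left(I + I^{2}\right) = I + 2 I^{2}$)
$Y{\left(L,a \right)} = 13$ ($Y{\left(L,a \right)} = 0 \left(1 + 2 \cdot 0\right) - -13 = 0 \left(1 + 0\right) + 13 = 0 \cdot 1 + 13 = 0 + 13 = 13$)
$\left(-596 + Y{\left(16,7 \right)}\right)^{2} = \left(-596 + 13\right)^{2} = \left(-583\right)^{2} = 339889$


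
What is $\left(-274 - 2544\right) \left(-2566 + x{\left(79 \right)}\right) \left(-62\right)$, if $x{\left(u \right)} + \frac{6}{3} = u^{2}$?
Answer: $641731868$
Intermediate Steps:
$x{\left(u \right)} = -2 + u^{2}$
$\left(-274 - 2544\right) \left(-2566 + x{\left(79 \right)}\right) \left(-62\right) = \left(-274 - 2544\right) \left(-2566 - \left(2 - 79^{2}\right)\right) \left(-62\right) = - 2818 \left(-2566 + \left(-2 + 6241\right)\right) \left(-62\right) = - 2818 \left(-2566 + 6239\right) \left(-62\right) = \left(-2818\right) 3673 \left(-62\right) = \left(-10350514\right) \left(-62\right) = 641731868$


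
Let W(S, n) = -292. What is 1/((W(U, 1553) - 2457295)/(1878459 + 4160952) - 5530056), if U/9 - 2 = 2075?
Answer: -6039411/33398283494603 ≈ -1.8083e-7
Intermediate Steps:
U = 18693 (U = 18 + 9*2075 = 18 + 18675 = 18693)
1/((W(U, 1553) - 2457295)/(1878459 + 4160952) - 5530056) = 1/((-292 - 2457295)/(1878459 + 4160952) - 5530056) = 1/(-2457587/6039411 - 5530056) = 1/(-33398283494603/6039411) = -6039411/33398283494603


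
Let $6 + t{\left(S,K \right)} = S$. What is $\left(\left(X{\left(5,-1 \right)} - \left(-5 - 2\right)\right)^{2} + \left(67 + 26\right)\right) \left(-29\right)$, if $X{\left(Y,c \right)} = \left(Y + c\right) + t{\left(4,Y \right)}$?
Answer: $-5046$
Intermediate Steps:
$t{\left(S,K \right)} = -6 + S$
$X{\left(Y,c \right)} = -2 + Y + c$ ($X{\left(Y,c \right)} = \left(Y + c\right) + \left(-6 + 4\right) = \left(Y + c\right) - 2 = -2 + Y + c$)
$\left(\left(X{\left(5,-1 \right)} - \left(-5 - 2\right)\right)^{2} + \left(67 + 26\right)\right) \left(-29\right) = \left(\left(\left(-2 + 5 - 1\right) - \left(-5 - 2\right)\right)^{2} + \left(67 + 26\right)\right) \left(-29\right) = \left(\left(2 - -7\right)^{2} + 93\right) \left(-29\right) = \left(\left(2 + 7\right)^{2} + 93\right) \left(-29\right) = \left(9^{2} + 93\right) \left(-29\right) = \left(81 + 93\right) \left(-29\right) = 174 \left(-29\right) = -5046$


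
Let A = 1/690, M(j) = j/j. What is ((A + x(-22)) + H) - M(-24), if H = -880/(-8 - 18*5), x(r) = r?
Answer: -473981/33810 ≈ -14.019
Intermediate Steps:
M(j) = 1
A = 1/690 ≈ 0.0014493
H = 440/49 (H = -880/(-8 - 90) = -880/(-98) = -880*(-1/98) = 440/49 ≈ 8.9796)
((A + x(-22)) + H) - M(-24) = ((1/690 - 22) + 440/49) - 1*1 = (-15179/690 + 440/49) - 1 = -440171/33810 - 1 = -473981/33810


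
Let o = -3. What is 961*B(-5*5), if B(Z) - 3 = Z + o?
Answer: -24025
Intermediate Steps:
B(Z) = Z (B(Z) = 3 + (Z - 3) = 3 + (-3 + Z) = Z)
961*B(-5*5) = 961*(-5*5) = 961*(-25) = -24025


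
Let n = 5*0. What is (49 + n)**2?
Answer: 2401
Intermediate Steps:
n = 0
(49 + n)**2 = (49 + 0)**2 = 49**2 = 2401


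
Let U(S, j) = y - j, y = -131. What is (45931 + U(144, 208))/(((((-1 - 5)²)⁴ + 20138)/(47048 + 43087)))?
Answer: 2054717460/849877 ≈ 2417.7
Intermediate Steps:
U(S, j) = -131 - j
(45931 + U(144, 208))/(((((-1 - 5)²)⁴ + 20138)/(47048 + 43087))) = (45931 + (-131 - 1*208))/(((((-1 - 5)²)⁴ + 20138)/(47048 + 43087))) = (45931 + (-131 - 208))/(((((-6)²)⁴ + 20138)/90135)) = (45931 - 339)/(((36⁴ + 20138)*(1/90135))) = 45592/(((1679616 + 20138)*(1/90135))) = 45592/((1699754*(1/90135))) = 45592/(1699754/90135) = 45592*(90135/1699754) = 2054717460/849877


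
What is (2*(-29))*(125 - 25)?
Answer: -5800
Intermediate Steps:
(2*(-29))*(125 - 25) = -58*100 = -5800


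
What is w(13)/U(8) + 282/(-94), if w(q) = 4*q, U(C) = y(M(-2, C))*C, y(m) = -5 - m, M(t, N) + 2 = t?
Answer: -19/2 ≈ -9.5000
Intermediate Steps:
M(t, N) = -2 + t
U(C) = -C (U(C) = (-5 - (-2 - 2))*C = (-5 - 1*(-4))*C = (-5 + 4)*C = -C)
w(13)/U(8) + 282/(-94) = (4*13)/((-1*8)) + 282/(-94) = 52/(-8) + 282*(-1/94) = 52*(-⅛) - 3 = -13/2 - 3 = -19/2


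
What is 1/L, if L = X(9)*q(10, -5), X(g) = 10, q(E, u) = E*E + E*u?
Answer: 1/500 ≈ 0.0020000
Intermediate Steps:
q(E, u) = E² + E*u
L = 500 (L = 10*(10*(10 - 5)) = 10*(10*5) = 10*50 = 500)
1/L = 1/500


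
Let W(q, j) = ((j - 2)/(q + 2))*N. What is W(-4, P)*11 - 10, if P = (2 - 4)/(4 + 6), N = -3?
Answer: -463/10 ≈ -46.300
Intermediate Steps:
P = -⅕ (P = -2/10 = -2*⅒ = -⅕ ≈ -0.20000)
W(q, j) = -3*(-2 + j)/(2 + q) (W(q, j) = ((j - 2)/(q + 2))*(-3) = ((-2 + j)/(2 + q))*(-3) = -3*(-2 + j)/(2 + q))
W(-4, P)*11 - 10 = (3*(2 - 1*(-⅕))/(2 - 4))*11 - 10 = (3*(2 + ⅕)/(-2))*11 - 10 = (3*(-½)*(11/5))*11 - 10 = -33/10*11 - 10 = -363/10 - 10 = -463/10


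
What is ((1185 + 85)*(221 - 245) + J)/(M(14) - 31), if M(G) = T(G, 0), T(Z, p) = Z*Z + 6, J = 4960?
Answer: -25520/171 ≈ -149.24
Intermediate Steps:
T(Z, p) = 6 + Z**2 (T(Z, p) = Z**2 + 6 = 6 + Z**2)
M(G) = 6 + G**2
((1185 + 85)*(221 - 245) + J)/(M(14) - 31) = ((1185 + 85)*(221 - 245) + 4960)/((6 + 14**2) - 31) = (1270*(-24) + 4960)/((6 + 196) - 31) = (-30480 + 4960)/(202 - 31) = -25520/171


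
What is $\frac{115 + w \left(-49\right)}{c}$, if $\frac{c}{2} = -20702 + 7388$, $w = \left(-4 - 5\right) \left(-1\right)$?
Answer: $\frac{163}{13314} \approx 0.012243$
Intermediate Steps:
$w = 9$ ($w = \left(-9\right) \left(-1\right) = 9$)
$c = -26628$ ($c = 2 \left(-20702 + 7388\right) = 2 \left(-13314\right) = -26628$)
$\frac{115 + w \left(-49\right)}{c} = \frac{115 + 9 \left(-49\right)}{-26628} = \left(115 - 441\right) \left(- \frac{1}{26628}\right) = \left(-326\right) \left(- \frac{1}{26628}\right) = \frac{163}{13314}$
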